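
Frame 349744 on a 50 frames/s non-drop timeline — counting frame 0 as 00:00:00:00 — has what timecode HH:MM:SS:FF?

01:56:34:44

349744 ÷ 50 = 6994 full seconds, remainder 44 frames.
6994 s = 1 h 56 min 34 s.
Timecode: 01:56:34:44.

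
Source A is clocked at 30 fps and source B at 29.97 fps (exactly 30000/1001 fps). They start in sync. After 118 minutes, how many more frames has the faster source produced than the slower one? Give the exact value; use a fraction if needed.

118 min = 7080 s.
A emits 30 × 7080 = 212400 frames; B emits 30000/1001 × 7080 = 212400000/1001.
Difference = 212400/1001 frames (≈ 212.1878); B is behind A.

212400/1001 frames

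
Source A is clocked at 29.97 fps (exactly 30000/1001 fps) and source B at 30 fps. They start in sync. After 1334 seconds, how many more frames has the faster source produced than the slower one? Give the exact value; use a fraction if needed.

A emits 30000/1001 × 1334 = 40020000/1001 frames; B emits 30 × 1334 = 40020.
Difference = 40020/1001 frames (≈ 39.9800); B is ahead of A.

40020/1001 frames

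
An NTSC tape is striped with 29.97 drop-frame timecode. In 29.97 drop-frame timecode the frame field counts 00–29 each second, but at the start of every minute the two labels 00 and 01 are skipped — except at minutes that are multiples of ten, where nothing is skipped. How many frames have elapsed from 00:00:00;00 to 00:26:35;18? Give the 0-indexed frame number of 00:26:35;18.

As if non-drop at 30 labels/s: (0 × 3600 + 26 × 60 + 35) × 30 + 18 = 47868.
Minute boundaries passed: 26; those not divisible by 10: 26 − 2 = 24; dropped labels = 2 × 24 = 48.
Actual frame index = 47868 − 48 = 47820.

47820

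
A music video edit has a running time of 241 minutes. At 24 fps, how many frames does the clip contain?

241 min = 14460 s.
Frames = 14460 × 24 = 347040.

347040 frames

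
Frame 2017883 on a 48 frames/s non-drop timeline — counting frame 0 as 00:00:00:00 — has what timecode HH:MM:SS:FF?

11:40:39:11

2017883 ÷ 48 = 42039 full seconds, remainder 11 frames.
42039 s = 11 h 40 min 39 s.
Timecode: 11:40:39:11.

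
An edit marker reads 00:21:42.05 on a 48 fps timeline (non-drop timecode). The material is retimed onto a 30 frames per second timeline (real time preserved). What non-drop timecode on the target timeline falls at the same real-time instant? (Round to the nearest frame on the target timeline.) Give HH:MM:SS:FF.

Source frame index: (0×3600 + 21×60 + 42) × 48 + 5 = 62501.
Real time: 62501 / (48) = 62501/48 s.
Target frame: (62501/48) × (30) = 312505/8 ≈ 39063.125 → 39063.
At 30 labels/s: frame 39063 → 00:21:42:03.

00:21:42:03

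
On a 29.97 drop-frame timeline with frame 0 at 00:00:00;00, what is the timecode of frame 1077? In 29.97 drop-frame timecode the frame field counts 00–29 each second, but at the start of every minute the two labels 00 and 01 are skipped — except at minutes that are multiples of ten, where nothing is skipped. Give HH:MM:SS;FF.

00:00:35;27

Ten DF minutes hold 17982 frames, so frame 1077 lies in block 0 (frames 0–17981) with 1077 frames into that block.
The block's first minute is 1800 frames and the rest 1798 each; 1077 frames reaches minute 0, so 0 × 18 + 0 × 2 = 0 labels have been skipped so far.
Adding those back, label number 1077 + 0 = 1077 at 30 labels/s is 35 s + 27 f = 0 h 0 min 35 s frame 27, i.e. 00:00:35;27.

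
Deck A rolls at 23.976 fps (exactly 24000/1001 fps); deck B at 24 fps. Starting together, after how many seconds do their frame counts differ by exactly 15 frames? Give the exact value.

625.625 seconds

The gap grows by |24 − 24000/1001| = 24/1001 frames per second.
Time for a 15-frame gap: 15 ÷ (24/1001) = 625.625 s.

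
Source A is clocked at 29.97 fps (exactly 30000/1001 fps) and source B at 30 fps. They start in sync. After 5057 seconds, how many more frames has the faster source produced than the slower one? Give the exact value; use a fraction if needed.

A emits 30000/1001 × 5057 = 11670000/77 frames; B emits 30 × 5057 = 151710.
Difference = 11670/77 frames (≈ 151.5584); B is ahead of A.

11670/77 frames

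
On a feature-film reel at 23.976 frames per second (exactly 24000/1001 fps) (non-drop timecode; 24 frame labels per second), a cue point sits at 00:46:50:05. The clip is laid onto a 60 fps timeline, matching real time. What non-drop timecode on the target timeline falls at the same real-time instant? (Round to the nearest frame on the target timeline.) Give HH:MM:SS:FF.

00:46:53:01

Source frame index: (0×3600 + 46×60 + 50) × 24 + 5 = 67445.
Real time: 67445 / (24000/1001) = 13502489/4800 s.
Target frame: (13502489/4800) × (60) = 13502489/80 ≈ 168781.112 → 168781.
At 60 labels/s: frame 168781 → 00:46:53:01.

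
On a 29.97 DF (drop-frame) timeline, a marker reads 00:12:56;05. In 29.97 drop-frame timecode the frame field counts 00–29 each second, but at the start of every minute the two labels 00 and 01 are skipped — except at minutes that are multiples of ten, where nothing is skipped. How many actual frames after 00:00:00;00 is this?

Complete 10-minute blocks: 1, each 17982 frames → 17982.
Remaining 2 whole minutes in the current block: 1800 + 1 × 1798 = 3598 frames.
Within the current minute: 56 × 30 + 5 − 2 = 1683 (labels ;00/;01 skipped at this minute). Total = 17982 + 3598 + 1683 = 23263.

23263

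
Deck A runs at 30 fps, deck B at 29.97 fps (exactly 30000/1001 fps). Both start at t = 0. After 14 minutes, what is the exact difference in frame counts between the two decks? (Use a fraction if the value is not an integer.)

3600/143 frames

14 min = 840 s.
A emits 30 × 840 = 25200 frames; B emits 30000/1001 × 840 = 3600000/143.
Difference = 3600/143 frames (≈ 25.1748); B is behind A.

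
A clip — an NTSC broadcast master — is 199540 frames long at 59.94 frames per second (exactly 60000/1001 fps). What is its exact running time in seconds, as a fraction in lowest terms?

9986977/3000 seconds

Running time = 199540 ÷ (60000/1001) = 199540 × 1001/60000 = 9986977/3000 s.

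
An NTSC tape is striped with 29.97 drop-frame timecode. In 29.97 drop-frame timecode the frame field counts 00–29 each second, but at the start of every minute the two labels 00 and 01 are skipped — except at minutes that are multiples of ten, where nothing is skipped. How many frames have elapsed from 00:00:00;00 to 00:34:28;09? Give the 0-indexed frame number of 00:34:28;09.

Complete 10-minute blocks: 3, each 17982 frames → 53946.
Remaining 4 whole minutes in the current block: 1800 + 3 × 1798 = 7194 frames.
Within the current minute: 28 × 30 + 9 − 2 = 847 (labels ;00/;01 skipped at this minute). Total = 53946 + 7194 + 847 = 61987.

61987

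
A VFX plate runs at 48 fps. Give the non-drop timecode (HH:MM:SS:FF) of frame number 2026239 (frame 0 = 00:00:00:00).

11:43:33:15

2026239 ÷ 48 = 42213 full seconds, remainder 15 frames.
42213 s = 11 h 43 min 33 s.
Timecode: 11:43:33:15.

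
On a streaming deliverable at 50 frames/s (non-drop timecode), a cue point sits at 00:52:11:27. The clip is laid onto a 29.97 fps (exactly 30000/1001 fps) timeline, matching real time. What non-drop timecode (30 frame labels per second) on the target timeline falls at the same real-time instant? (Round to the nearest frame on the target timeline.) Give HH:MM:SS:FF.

00:52:08:12

Source frame index: (0×3600 + 52×60 + 11) × 50 + 27 = 156577.
Real time: 156577 / (50) = 156577/50 s.
Target frame: (156577/50) × (30000/1001) = 93946200/1001 ≈ 93852.348 → 93852.
At 30 labels/s: frame 93852 → 00:52:08:12.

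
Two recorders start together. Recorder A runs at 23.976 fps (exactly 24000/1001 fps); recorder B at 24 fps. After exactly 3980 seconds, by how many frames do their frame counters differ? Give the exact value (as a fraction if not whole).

95520/1001 frames

A emits 24000/1001 × 3980 = 95520000/1001 frames; B emits 24 × 3980 = 95520.
Difference = 95520/1001 frames (≈ 95.4246); B is ahead of A.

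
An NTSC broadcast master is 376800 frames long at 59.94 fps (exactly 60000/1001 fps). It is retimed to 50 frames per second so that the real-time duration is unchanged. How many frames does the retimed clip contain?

314314 frames

Target frames = source frames × (target rate / source rate) = 376800 × (50)/(60000/1001) = 376800 × 1001/1200 = 314314.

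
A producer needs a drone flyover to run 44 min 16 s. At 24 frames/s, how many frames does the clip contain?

63744 frames

44 min 16 s = 2656 s.
Frames = 2656 × 24 = 63744.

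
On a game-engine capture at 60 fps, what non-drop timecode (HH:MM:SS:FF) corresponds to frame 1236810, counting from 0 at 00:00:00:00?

05:43:33:30

1236810 ÷ 60 = 20613 full seconds, remainder 30 frames.
20613 s = 5 h 43 min 33 s.
Timecode: 05:43:33:30.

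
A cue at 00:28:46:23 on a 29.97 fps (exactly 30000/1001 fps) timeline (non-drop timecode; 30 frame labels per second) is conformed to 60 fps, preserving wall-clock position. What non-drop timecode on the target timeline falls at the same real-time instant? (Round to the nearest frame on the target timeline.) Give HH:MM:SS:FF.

Source frame index: (0×3600 + 28×60 + 46) × 30 + 23 = 51803.
Real time: 51803 / (30000/1001) = 51854803/30000 s.
Target frame: (51854803/30000) × (60) = 51854803/500 ≈ 103709.606 → 103710.
At 60 labels/s: frame 103710 → 00:28:48:30.

00:28:48:30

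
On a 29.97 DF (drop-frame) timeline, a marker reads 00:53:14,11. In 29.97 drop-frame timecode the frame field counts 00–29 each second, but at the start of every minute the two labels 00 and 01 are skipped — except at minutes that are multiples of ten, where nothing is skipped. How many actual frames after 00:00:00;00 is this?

95735

As if non-drop at 30 labels/s: (0 × 3600 + 53 × 60 + 14) × 30 + 11 = 95831.
Minute boundaries passed: 53; those not divisible by 10: 53 − 5 = 48; dropped labels = 2 × 48 = 96.
Actual frame index = 95831 − 96 = 95735.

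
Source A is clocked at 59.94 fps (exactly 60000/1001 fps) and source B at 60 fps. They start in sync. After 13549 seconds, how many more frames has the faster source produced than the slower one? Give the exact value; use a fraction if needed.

812940/1001 frames

A emits 60000/1001 × 13549 = 812940000/1001 frames; B emits 60 × 13549 = 812940.
Difference = 812940/1001 frames (≈ 812.1279); B is ahead of A.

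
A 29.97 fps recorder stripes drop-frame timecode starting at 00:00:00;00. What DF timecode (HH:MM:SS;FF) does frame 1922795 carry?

17:49:17;11

Each 10-minute DF block holds 10 × 60 × 30 − 9 × 2 = 17982 frames. 1922795 ÷ 17982 → 106 full blocks, remainder 16703.
Within the partial block the first minute is 1800 frames and each further minute 1798, so 9 further minute boundaries passed. Total skipped labels = 18 × 106 + 2 × 9 = 1926.
Non-drop label index = 1922795 + 1926 = 1924721; at 30 labels/s that is 17:49:17:11, i.e. DF 17:49:17;11.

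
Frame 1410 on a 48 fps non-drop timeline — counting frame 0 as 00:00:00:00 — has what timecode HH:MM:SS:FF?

1410 ÷ 48 = 29 full seconds, remainder 18 frames.
29 s = 0 h 0 min 29 s.
Timecode: 00:00:29:18.

00:00:29:18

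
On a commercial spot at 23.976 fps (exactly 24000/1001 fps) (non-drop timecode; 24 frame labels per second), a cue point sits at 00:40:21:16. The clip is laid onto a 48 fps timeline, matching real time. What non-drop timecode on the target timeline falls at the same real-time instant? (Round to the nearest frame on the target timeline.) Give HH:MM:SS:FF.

Source frame index: (0×3600 + 40×60 + 21) × 24 + 16 = 58120.
Real time: 58120 / (24000/1001) = 1454453/600 s.
Target frame: (1454453/600) × (48) = 2908906/25 ≈ 116356.240 → 116356.
At 48 labels/s: frame 116356 → 00:40:24:04.

00:40:24:04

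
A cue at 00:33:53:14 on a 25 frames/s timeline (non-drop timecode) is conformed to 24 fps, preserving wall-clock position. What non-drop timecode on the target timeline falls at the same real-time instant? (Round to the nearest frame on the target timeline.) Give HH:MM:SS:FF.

00:33:53:13

Source frame index: (0×3600 + 33×60 + 53) × 25 + 14 = 50839.
Real time: 50839 / (25) = 50839/25 s.
Target frame: (50839/25) × (24) = 1220136/25 ≈ 48805.440 → 48805.
At 24 labels/s: frame 48805 → 00:33:53:13.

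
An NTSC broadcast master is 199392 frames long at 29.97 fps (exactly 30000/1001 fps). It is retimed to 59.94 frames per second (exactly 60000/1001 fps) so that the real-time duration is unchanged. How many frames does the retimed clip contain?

Frames at target rate = 199392 × (60000/1001) / (30000/1001) = 398784.

398784 frames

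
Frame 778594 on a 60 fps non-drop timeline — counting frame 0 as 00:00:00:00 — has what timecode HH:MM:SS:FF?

778594 ÷ 60 = 12976 full seconds, remainder 34 frames.
12976 s = 3 h 36 min 16 s.
Timecode: 03:36:16:34.

03:36:16:34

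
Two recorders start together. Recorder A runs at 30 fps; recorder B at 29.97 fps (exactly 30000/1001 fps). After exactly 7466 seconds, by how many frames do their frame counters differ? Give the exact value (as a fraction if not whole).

223980/1001 frames

A emits 30 × 7466 = 223980 frames; B emits 30000/1001 × 7466 = 223980000/1001.
Difference = 223980/1001 frames (≈ 223.7562); B is behind A.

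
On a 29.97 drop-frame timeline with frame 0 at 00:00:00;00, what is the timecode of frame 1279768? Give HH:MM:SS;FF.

Ten DF minutes hold 17982 frames, so frame 1279768 lies in block 71 (frames 1276722–1294703) with 3046 frames into that block.
The block's first minute is 1800 frames and the rest 1798 each; 3046 frames reaches minute 1, so 71 × 18 + 1 × 2 = 1280 labels have been skipped so far.
Adding those back, label number 1279768 + 1280 = 1281048 at 30 labels/s is 42701 s + 18 f = 11 h 51 min 41 s frame 18, i.e. 11:51:41;18.

11:51:41;18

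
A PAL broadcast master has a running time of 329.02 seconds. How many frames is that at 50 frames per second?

Frames = 329.02 × 50 = 16451.

16451 frames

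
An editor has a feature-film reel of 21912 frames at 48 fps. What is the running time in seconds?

Running time = 21912 / (48) = 456.5 s.

456.5 seconds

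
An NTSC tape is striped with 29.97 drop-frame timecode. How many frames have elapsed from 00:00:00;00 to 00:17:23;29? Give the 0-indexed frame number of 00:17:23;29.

As if non-drop at 30 labels/s: (0 × 3600 + 17 × 60 + 23) × 30 + 29 = 31319.
Minute boundaries passed: 17; those not divisible by 10: 17 − 1 = 16; dropped labels = 2 × 16 = 32.
Actual frame index = 31319 − 32 = 31287.

31287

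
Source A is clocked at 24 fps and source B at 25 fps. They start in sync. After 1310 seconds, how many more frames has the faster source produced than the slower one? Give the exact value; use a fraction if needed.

A emits 24 × 1310 = 31440 frames; B emits 25 × 1310 = 32750.
Difference = 1310 frames; B is ahead of A.

1310 frames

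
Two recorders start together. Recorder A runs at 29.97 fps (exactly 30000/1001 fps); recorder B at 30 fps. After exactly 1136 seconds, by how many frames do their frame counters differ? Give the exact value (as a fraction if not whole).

A emits 30000/1001 × 1136 = 34080000/1001 frames; B emits 30 × 1136 = 34080.
Difference = 34080/1001 frames (≈ 34.0460); B is ahead of A.

34080/1001 frames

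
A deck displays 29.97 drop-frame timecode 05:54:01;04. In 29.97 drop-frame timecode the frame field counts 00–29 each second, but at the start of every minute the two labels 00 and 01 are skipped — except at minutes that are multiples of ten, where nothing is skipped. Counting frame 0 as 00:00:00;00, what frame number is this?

As if non-drop at 30 labels/s: (5 × 3600 + 54 × 60 + 1) × 30 + 4 = 637234.
Minute boundaries passed: 354; those not divisible by 10: 354 − 35 = 319; dropped labels = 2 × 319 = 638.
Actual frame index = 637234 − 638 = 636596.

636596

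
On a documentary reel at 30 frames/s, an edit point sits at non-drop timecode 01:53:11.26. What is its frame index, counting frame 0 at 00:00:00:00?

Total seconds to the label: (1 × 3600 + 53 × 60 + 11) = 6791.
Frame index = 6791 × 30 + 26 = 203756.

frame 203756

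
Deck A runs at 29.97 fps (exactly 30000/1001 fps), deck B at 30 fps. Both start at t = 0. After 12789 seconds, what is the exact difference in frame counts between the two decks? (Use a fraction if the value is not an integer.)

54810/143 frames

A emits 30000/1001 × 12789 = 54810000/143 frames; B emits 30 × 12789 = 383670.
Difference = 54810/143 frames (≈ 383.2867); B is ahead of A.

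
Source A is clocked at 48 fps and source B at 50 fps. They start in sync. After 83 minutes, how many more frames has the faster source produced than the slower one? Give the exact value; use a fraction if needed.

83 min = 4980 s.
A emits 48 × 4980 = 239040 frames; B emits 50 × 4980 = 249000.
Difference = 9960 frames; B is ahead of A.

9960 frames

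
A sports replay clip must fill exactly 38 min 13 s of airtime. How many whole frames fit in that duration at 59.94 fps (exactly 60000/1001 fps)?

137442 frames

38 min 13 s = 2293 s.
Frames = 2293 × 60000/1001 = 137580000/1001 ≈ 137442.5574.
Complete frames: 137442.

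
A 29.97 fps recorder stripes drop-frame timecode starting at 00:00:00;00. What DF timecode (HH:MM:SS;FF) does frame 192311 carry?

Each 10-minute DF block holds 10 × 60 × 30 − 9 × 2 = 17982 frames. 192311 ÷ 17982 → 10 full blocks, remainder 12491.
Within the partial block the first minute is 1800 frames and each further minute 1798, so 6 further minute boundaries passed. Total skipped labels = 18 × 10 + 2 × 6 = 192.
Non-drop label index = 192311 + 192 = 192503; at 30 labels/s that is 01:46:56:23, i.e. DF 01:46:56;23.

01:46:56;23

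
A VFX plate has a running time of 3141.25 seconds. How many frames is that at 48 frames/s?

Frames = 3141.25 × 48 = 150780.

150780 frames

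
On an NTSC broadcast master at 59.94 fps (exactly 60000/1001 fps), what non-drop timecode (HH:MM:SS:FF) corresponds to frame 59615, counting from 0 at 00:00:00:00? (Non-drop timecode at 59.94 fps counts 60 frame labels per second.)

59615 ÷ 60 = 993 full seconds, remainder 35 frames.
993 s = 0 h 16 min 33 s.
Timecode: 00:16:33:35.

00:16:33:35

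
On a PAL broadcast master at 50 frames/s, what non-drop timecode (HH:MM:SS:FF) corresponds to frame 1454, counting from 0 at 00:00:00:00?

1454 ÷ 50 = 29 full seconds, remainder 4 frames.
29 s = 0 h 0 min 29 s.
Timecode: 00:00:29:04.

00:00:29:04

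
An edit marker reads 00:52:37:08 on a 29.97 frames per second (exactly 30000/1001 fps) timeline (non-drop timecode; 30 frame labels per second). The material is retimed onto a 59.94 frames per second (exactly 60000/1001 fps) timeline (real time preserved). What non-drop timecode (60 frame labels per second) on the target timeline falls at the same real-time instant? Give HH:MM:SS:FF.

00:52:37:16

Source frame index: (0×3600 + 52×60 + 37) × 30 + 8 = 94718.
Real time: 94718 / (30000/1001) = 47406359/15000 s.
Target frame: (47406359/15000) × (60000/1001) = 189436.
At 60 labels/s: frame 189436 → 00:52:37:16.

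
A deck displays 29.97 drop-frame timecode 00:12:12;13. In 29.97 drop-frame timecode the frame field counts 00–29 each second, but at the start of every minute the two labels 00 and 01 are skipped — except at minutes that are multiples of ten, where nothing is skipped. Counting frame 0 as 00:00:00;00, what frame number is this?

21951

As if non-drop at 30 labels/s: (0 × 3600 + 12 × 60 + 12) × 30 + 13 = 21973.
Minute boundaries passed: 12; those not divisible by 10: 12 − 1 = 11; dropped labels = 2 × 11 = 22.
Actual frame index = 21973 − 22 = 21951.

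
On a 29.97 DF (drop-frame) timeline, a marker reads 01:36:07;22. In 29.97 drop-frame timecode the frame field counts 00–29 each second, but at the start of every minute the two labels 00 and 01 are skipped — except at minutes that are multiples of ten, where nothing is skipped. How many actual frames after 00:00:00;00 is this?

Complete 10-minute blocks: 9, each 17982 frames → 161838.
Remaining 6 whole minutes in the current block: 1800 + 5 × 1798 = 10790 frames.
Within the current minute: 7 × 30 + 22 − 2 = 230 (labels ;00/;01 skipped at this minute). Total = 161838 + 10790 + 230 = 172858.

172858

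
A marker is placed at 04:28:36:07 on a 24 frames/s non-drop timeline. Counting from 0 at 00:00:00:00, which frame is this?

frame 386791

Total seconds to the label: (4 × 3600 + 28 × 60 + 36) = 16116.
Frame index = 16116 × 24 + 7 = 386791.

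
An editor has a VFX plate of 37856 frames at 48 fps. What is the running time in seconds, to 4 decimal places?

Running time = 37856 × 1/48 = 2366/3 s ≈ 788.6667 s.

788.6667 seconds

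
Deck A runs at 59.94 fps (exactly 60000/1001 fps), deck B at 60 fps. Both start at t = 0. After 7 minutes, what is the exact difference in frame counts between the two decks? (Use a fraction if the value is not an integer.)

7 min = 420 s.
A emits 60000/1001 × 420 = 3600000/143 frames; B emits 60 × 420 = 25200.
Difference = 3600/143 frames (≈ 25.1748); B is ahead of A.

3600/143 frames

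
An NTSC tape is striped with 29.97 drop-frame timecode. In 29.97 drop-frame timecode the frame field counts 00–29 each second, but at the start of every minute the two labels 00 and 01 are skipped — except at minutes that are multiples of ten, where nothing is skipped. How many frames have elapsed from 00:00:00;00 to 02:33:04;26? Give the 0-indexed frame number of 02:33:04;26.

As if non-drop at 30 labels/s: (2 × 3600 + 33 × 60 + 4) × 30 + 26 = 275546.
Minute boundaries passed: 153; those not divisible by 10: 153 − 15 = 138; dropped labels = 2 × 138 = 276.
Actual frame index = 275546 − 276 = 275270.

275270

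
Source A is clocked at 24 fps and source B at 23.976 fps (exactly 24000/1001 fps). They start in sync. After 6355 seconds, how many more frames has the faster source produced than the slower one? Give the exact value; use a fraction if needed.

152520/1001 frames

A emits 24 × 6355 = 152520 frames; B emits 24000/1001 × 6355 = 152520000/1001.
Difference = 152520/1001 frames (≈ 152.3676); B is behind A.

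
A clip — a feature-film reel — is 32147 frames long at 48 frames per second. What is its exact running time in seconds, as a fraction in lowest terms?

32147/48 seconds

Running time = 32147 ÷ (48) = 32147 × 1/48 = 32147/48 s.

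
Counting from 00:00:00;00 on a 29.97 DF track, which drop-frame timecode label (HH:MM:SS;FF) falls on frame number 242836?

02:15:02;20

Ten DF minutes hold 17982 frames, so frame 242836 lies in block 13 (frames 233766–251747) with 9070 frames into that block.
The block's first minute is 1800 frames and the rest 1798 each; 9070 frames reaches minute 5, so 13 × 18 + 5 × 2 = 244 labels have been skipped so far.
Adding those back, label number 242836 + 244 = 243080 at 30 labels/s is 8102 s + 20 f = 2 h 15 min 2 s frame 20, i.e. 02:15:02;20.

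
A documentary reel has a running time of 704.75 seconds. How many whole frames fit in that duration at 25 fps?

Frames = 704.75 × 25 = 70475/4 ≈ 17618.7500.
Complete frames: 17618.

17618 frames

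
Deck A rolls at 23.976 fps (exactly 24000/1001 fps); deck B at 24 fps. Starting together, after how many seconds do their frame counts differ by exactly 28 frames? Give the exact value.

The gap grows by |24 − 24000/1001| = 24/1001 frames per second.
Time for a 28-frame gap: 28 ÷ (24/1001) = 7007/6 s.

7007/6 seconds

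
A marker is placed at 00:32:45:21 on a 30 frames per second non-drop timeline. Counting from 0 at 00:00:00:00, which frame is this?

58971

Total seconds to the label: (0 × 3600 + 32 × 60 + 45) = 1965.
Frame index = 1965 × 30 + 21 = 58971.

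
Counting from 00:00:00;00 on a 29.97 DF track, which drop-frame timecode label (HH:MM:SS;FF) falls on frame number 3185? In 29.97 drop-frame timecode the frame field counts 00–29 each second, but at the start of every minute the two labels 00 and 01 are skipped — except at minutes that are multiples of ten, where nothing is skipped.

Each 10-minute DF block holds 10 × 60 × 30 − 9 × 2 = 17982 frames. 3185 ÷ 17982 → 0 full blocks, remainder 3185.
Within the partial block the first minute is 1800 frames and each further minute 1798, so 1 further minute boundary passed. Total skipped labels = 18 × 0 + 2 × 1 = 2.
Non-drop label index = 3185 + 2 = 3187; at 30 labels/s that is 00:01:46:07, i.e. DF 00:01:46;07.

00:01:46;07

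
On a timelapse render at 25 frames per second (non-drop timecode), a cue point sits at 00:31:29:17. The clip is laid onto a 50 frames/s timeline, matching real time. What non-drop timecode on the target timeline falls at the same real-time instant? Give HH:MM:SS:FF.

00:31:29:34

Source frame index: (0×3600 + 31×60 + 29) × 25 + 17 = 47242.
Real time: 47242 / (25) = 47242/25 s.
Target frame: (47242/25) × (50) = 94484.
At 50 labels/s: frame 94484 → 00:31:29:34.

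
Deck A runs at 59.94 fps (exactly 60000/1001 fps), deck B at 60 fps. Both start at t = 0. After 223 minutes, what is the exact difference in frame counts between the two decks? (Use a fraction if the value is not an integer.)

223 min = 13380 s.
A emits 60000/1001 × 13380 = 802800000/1001 frames; B emits 60 × 13380 = 802800.
Difference = 802800/1001 frames (≈ 801.9980); B is ahead of A.

802800/1001 frames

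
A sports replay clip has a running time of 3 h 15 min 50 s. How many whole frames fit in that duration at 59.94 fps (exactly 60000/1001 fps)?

3 h 15 min 50 s = 11750 s.
Frames = 11750 × 60000/1001 = 705000000/1001 ≈ 704295.7043.
Complete frames: 704295.

704295 frames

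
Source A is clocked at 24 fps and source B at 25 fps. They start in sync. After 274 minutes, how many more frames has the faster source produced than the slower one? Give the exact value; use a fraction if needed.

16440 frames

274 min = 16440 s.
A emits 24 × 16440 = 394560 frames; B emits 25 × 16440 = 411000.
Difference = 16440 frames; B is ahead of A.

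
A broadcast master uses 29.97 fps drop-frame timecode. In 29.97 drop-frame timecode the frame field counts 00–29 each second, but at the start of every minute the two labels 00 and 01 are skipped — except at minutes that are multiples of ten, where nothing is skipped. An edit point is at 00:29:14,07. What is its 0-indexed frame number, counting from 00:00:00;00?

As if non-drop at 30 labels/s: (0 × 3600 + 29 × 60 + 14) × 30 + 7 = 52627.
Minute boundaries passed: 29; those not divisible by 10: 29 − 2 = 27; dropped labels = 2 × 27 = 54.
Actual frame index = 52627 − 54 = 52573.

52573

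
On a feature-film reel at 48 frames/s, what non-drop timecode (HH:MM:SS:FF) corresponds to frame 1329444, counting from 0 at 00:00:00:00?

1329444 ÷ 48 = 27696 full seconds, remainder 36 frames.
27696 s = 7 h 41 min 36 s.
Timecode: 07:41:36:36.

07:41:36:36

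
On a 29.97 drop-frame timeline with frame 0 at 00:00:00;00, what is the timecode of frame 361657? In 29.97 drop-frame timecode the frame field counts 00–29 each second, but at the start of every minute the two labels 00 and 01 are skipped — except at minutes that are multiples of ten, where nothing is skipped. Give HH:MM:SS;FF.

Ten DF minutes hold 17982 frames, so frame 361657 lies in block 20 (frames 359640–377621) with 2017 frames into that block.
The block's first minute is 1800 frames and the rest 1798 each; 2017 frames reaches minute 1, so 20 × 18 + 1 × 2 = 362 labels have been skipped so far.
Adding those back, label number 361657 + 362 = 362019 at 30 labels/s is 12067 s + 9 f = 3 h 21 min 7 s frame 9, i.e. 03:21:07;09.

03:21:07;09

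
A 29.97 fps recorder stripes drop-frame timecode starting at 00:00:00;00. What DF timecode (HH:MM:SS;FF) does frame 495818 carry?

04:35:43;24

Ten DF minutes hold 17982 frames, so frame 495818 lies in block 27 (frames 485514–503495) with 10304 frames into that block.
The block's first minute is 1800 frames and the rest 1798 each; 10304 frames reaches minute 5, so 27 × 18 + 5 × 2 = 496 labels have been skipped so far.
Adding those back, label number 495818 + 496 = 496314 at 30 labels/s is 16543 s + 24 f = 4 h 35 min 43 s frame 24, i.e. 04:35:43;24.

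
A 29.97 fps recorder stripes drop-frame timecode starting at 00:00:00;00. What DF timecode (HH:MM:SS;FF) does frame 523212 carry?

04:50:57;24

Ten DF minutes hold 17982 frames, so frame 523212 lies in block 29 (frames 521478–539459) with 1734 frames into that block.
The block's first minute is 1800 frames and the rest 1798 each; 1734 frames reaches minute 0, so 29 × 18 + 0 × 2 = 522 labels have been skipped so far.
Adding those back, label number 523212 + 522 = 523734 at 30 labels/s is 17457 s + 24 f = 4 h 50 min 57 s frame 24, i.e. 04:50:57;24.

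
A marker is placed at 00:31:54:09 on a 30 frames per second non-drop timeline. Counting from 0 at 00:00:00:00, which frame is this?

frame 57429

Total seconds to the label: (0 × 3600 + 31 × 60 + 54) = 1914.
Frame index = 1914 × 30 + 9 = 57429.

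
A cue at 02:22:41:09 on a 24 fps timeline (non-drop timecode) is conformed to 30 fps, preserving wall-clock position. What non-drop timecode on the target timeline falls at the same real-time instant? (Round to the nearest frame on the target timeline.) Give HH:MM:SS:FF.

Source frame index: (2×3600 + 22×60 + 41) × 24 + 9 = 205473.
Real time: 205473 / (24) = 68491/8 s.
Target frame: (68491/8) × (30) = 1027365/4 ≈ 256841.250 → 256841.
At 30 labels/s: frame 256841 → 02:22:41:11.

02:22:41:11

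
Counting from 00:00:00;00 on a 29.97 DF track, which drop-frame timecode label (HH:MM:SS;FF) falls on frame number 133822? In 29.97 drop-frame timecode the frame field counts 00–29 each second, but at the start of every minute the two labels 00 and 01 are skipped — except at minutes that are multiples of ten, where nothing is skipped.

Ten DF minutes hold 17982 frames, so frame 133822 lies in block 7 (frames 125874–143855) with 7948 frames into that block.
The block's first minute is 1800 frames and the rest 1798 each; 7948 frames reaches minute 4, so 7 × 18 + 4 × 2 = 134 labels have been skipped so far.
Adding those back, label number 133822 + 134 = 133956 at 30 labels/s is 4465 s + 6 f = 1 h 14 min 25 s frame 6, i.e. 01:14:25;06.

01:14:25;06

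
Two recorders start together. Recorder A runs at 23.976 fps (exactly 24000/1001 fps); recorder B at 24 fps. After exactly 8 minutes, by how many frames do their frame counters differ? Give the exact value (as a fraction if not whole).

11520/1001 frames

8 min = 480 s.
A emits 24000/1001 × 480 = 11520000/1001 frames; B emits 24 × 480 = 11520.
Difference = 11520/1001 frames (≈ 11.5085); B is ahead of A.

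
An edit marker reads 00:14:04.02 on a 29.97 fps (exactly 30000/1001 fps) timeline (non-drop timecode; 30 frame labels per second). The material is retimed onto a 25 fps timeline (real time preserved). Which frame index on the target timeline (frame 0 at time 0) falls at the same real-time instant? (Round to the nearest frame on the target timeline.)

frame 21123

Source frame index: (0×3600 + 14×60 + 4) × 30 + 2 = 25322.
Real time: 25322 / (30000/1001) = 12673661/15000 s.
Target frame: (12673661/15000) × (25) = 12673661/600 ≈ 21122.768 → 21123.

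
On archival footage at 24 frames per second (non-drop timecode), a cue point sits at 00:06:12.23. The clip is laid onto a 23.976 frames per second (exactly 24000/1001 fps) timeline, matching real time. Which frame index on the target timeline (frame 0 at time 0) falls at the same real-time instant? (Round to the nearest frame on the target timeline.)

Source frame index: (0×3600 + 6×60 + 12) × 24 + 23 = 8951.
Real time: 8951 / (24) = 8951/24 s.
Target frame: (8951/24) × (24000/1001) = 8951000/1001 ≈ 8942.058 → 8942.

frame 8942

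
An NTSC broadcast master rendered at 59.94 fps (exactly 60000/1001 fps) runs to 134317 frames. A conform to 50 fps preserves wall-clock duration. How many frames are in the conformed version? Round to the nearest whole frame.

Frames at target rate = 134317 × (50) / (60000/1001) = 134451317/1200 ≈ 112042.764.
Nearest whole frame: 112043.

112043 frames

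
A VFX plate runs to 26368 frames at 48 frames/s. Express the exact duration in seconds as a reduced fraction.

1648/3 seconds

Running time = 26368 ÷ (48) = 26368 × 1/48 = 1648/3 s.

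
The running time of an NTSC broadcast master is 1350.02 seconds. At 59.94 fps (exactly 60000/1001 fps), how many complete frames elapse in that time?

Frames = 1350.02 × 60000/1001 = 11571600/143 ≈ 80920.2797.
Complete frames: 80920.

80920 frames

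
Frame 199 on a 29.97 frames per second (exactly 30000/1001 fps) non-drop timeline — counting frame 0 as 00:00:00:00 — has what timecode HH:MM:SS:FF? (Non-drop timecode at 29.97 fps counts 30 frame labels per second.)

00:00:06:19

199 ÷ 30 = 6 full seconds, remainder 19 frames.
6 s = 0 h 0 min 6 s.
Timecode: 00:00:06:19.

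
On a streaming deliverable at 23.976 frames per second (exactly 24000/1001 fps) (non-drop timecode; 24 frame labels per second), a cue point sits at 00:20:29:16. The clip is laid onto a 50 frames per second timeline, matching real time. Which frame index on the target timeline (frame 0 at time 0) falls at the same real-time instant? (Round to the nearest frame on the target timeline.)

frame 61545

Source frame index: (0×3600 + 20×60 + 29) × 24 + 16 = 29512.
Real time: 29512 / (24000/1001) = 3692689/3000 s.
Target frame: (3692689/3000) × (50) = 3692689/60 ≈ 61544.817 → 61545.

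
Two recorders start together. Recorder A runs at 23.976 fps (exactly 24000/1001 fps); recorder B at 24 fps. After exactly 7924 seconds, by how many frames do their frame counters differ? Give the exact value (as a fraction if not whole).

A emits 24000/1001 × 7924 = 27168000/143 frames; B emits 24 × 7924 = 190176.
Difference = 27168/143 frames (≈ 189.9860); B is ahead of A.

27168/143 frames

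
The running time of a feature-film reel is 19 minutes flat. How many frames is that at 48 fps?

19 min = 1140 s.
Frames = 1140 × 48 = 54720.

54720 frames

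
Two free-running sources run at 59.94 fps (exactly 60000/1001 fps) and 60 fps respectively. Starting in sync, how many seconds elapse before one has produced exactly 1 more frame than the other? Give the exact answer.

1001/60 seconds

The gap grows by |60 − 60000/1001| = 60/1001 frames per second.
Time for a 1-frame gap: 1 ÷ (60/1001) = 1001/60 s.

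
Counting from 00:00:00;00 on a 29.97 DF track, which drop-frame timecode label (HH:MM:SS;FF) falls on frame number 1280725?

11:52:13;17

Each 10-minute DF block holds 10 × 60 × 30 − 9 × 2 = 17982 frames. 1280725 ÷ 17982 → 71 full blocks, remainder 4003.
Within the partial block the first minute is 1800 frames and each further minute 1798, so 2 further minute boundaries passed. Total skipped labels = 18 × 71 + 2 × 2 = 1282.
Non-drop label index = 1280725 + 1282 = 1282007; at 30 labels/s that is 11:52:13:17, i.e. DF 11:52:13;17.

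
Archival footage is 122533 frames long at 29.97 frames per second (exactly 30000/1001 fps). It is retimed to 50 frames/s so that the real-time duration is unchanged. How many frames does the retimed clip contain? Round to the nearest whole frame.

204426 frames

Frames at target rate = 122533 × (50) / (30000/1001) = 122655533/600 ≈ 204425.888.
Nearest whole frame: 204426.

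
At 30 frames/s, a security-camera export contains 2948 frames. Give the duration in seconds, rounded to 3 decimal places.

Running time = 2948 × 1/30 = 1474/15 s ≈ 98.267 s.

98.267 seconds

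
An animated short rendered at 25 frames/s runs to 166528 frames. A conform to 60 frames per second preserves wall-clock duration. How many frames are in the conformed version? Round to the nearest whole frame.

399667 frames

Frames at target rate = 166528 × (60) / (25) = 1998336/5 ≈ 399667.200.
Nearest whole frame: 399667.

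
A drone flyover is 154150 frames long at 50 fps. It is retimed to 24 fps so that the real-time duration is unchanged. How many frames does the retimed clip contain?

73992 frames

Target frames = source frames × (target rate / source rate) = 154150 × (24)/(50) = 154150 × 12/25 = 73992.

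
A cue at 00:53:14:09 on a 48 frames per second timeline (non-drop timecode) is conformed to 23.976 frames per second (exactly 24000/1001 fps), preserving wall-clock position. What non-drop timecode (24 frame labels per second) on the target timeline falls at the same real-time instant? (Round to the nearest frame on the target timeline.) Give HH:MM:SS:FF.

00:53:11:00

Source frame index: (0×3600 + 53×60 + 14) × 48 + 9 = 153321.
Real time: 153321 / (48) = 51107/16 s.
Target frame: (51107/16) × (24000/1001) = 10951500/143 ≈ 76583.916 → 76584.
At 24 labels/s: frame 76584 → 00:53:11:00.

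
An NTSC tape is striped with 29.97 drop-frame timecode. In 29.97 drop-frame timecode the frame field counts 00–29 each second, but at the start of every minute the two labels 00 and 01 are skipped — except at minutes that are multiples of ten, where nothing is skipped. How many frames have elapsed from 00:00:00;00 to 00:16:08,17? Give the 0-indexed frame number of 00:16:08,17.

29027

Complete 10-minute blocks: 1, each 17982 frames → 17982.
Remaining 6 whole minutes in the current block: 1800 + 5 × 1798 = 10790 frames.
Within the current minute: 8 × 30 + 17 − 2 = 255 (labels ;00/;01 skipped at this minute). Total = 17982 + 10790 + 255 = 29027.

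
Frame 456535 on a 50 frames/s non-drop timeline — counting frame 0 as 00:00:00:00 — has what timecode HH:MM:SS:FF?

02:32:10:35

456535 ÷ 50 = 9130 full seconds, remainder 35 frames.
9130 s = 2 h 32 min 10 s.
Timecode: 02:32:10:35.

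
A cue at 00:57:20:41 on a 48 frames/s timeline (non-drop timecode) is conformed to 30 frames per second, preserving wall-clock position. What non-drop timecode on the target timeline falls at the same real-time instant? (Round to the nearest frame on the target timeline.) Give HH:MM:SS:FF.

Source frame index: (0×3600 + 57×60 + 20) × 48 + 41 = 165161.
Real time: 165161 / (48) = 165161/48 s.
Target frame: (165161/48) × (30) = 825805/8 ≈ 103225.625 → 103226.
At 30 labels/s: frame 103226 → 00:57:20:26.

00:57:20:26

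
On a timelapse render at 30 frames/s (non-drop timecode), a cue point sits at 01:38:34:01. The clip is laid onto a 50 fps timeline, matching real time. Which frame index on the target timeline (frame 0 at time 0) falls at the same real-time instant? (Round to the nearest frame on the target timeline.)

Source frame index: (1×3600 + 38×60 + 34) × 30 + 1 = 177421.
Real time: 177421 / (30) = 177421/30 s.
Target frame: (177421/30) × (50) = 887105/3 ≈ 295701.667 → 295702.

frame 295702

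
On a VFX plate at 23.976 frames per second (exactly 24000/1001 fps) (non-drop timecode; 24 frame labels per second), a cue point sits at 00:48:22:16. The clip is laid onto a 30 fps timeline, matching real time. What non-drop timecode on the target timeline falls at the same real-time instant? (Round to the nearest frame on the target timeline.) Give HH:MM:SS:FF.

00:48:25:17

Source frame index: (0×3600 + 48×60 + 22) × 24 + 16 = 69664.
Real time: 69664 / (24000/1001) = 2179177/750 s.
Target frame: (2179177/750) × (30) = 2179177/25 ≈ 87167.080 → 87167.
At 30 labels/s: frame 87167 → 00:48:25:17.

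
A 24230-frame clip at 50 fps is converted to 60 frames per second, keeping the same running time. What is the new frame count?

Target frames = source frames × (target rate / source rate) = 24230 × (60)/(50) = 24230 × 6/5 = 29076.

29076 frames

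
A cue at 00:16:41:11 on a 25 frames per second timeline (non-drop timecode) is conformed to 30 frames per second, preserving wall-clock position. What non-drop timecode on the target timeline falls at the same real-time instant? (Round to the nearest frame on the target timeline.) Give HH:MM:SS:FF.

00:16:41:13

Source frame index: (0×3600 + 16×60 + 41) × 25 + 11 = 25036.
Real time: 25036 / (25) = 25036/25 s.
Target frame: (25036/25) × (30) = 150216/5 ≈ 30043.200 → 30043.
At 30 labels/s: frame 30043 → 00:16:41:13.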